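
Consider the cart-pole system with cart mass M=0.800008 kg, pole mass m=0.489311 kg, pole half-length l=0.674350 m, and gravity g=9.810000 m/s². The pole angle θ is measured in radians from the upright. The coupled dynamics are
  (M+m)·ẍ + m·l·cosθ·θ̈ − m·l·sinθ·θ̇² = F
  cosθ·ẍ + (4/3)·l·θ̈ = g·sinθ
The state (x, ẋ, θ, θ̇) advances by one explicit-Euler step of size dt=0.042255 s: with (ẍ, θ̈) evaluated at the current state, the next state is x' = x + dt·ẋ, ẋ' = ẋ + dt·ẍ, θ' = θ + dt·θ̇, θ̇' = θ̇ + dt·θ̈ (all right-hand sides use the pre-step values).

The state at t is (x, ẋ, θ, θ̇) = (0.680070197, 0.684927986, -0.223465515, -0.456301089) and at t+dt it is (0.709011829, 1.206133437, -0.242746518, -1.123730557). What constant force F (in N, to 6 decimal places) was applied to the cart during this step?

ẍ = (ẋ'−ẋ)/dt = (1.206133437−0.684927986)/0.042255 = 12.334764
θ̈ = (θ̇'−θ̇)/dt = (-1.123730557−-0.456301089)/0.042255 = -15.795278
sinθ=-0.221610, cosθ=0.975135
F = (M+m)·ẍ + m·l·cosθ·θ̈ − m·l·sinθ·θ̇² = 15.903446 + -5.082326 − -0.015225 = 10.836345

F = 10.836345 N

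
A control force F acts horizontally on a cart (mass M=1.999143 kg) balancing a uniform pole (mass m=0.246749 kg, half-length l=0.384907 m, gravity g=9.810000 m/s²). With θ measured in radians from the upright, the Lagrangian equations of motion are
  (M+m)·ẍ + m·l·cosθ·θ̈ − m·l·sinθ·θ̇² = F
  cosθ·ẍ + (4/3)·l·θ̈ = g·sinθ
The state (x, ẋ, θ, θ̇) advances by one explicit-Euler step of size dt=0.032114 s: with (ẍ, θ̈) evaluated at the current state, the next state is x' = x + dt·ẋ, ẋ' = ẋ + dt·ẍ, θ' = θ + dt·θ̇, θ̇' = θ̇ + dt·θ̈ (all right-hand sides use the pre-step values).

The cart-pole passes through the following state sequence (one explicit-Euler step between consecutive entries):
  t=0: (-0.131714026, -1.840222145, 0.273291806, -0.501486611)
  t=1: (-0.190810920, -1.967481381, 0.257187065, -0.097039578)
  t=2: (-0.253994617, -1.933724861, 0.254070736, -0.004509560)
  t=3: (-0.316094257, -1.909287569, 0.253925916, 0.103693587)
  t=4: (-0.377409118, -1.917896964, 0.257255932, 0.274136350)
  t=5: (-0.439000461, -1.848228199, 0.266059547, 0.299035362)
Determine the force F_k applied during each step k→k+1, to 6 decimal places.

step 0→1:
  ẍ = (ẋ'−ẋ)/dt = (-1.967481381−-1.840222145)/0.032114 = -3.962734
  θ̈ = (θ̇'−θ̇)/dt = (-0.097039578−-0.501486611)/0.032114 = 12.594103
  sinθ=0.269903, cosθ=0.962888
  F = (M+m)·ẍ + m·l·cosθ·θ̈ − m·l·sinθ·θ̇² = -8.899872 + 1.151739 − 0.006447 = -7.754580
step 1→2:
  ẍ = (ẋ'−ẋ)/dt = (-1.933724861−-1.967481381)/0.032114 = 1.051147
  θ̈ = (θ̇'−θ̇)/dt = (-0.004509560−-0.097039578)/0.032114 = 2.881298
  sinθ=0.254361, cosθ=0.967109
  F = (M+m)·ẍ + m·l·cosθ·θ̈ − m·l·sinθ·θ̇² = 2.360762 + 0.264652 − 0.000227 = 2.625186
step 2→3:
  ẍ = (ẋ'−ẋ)/dt = (-1.909287569−-1.933724861)/0.032114 = 0.760954
  θ̈ = (θ̇'−θ̇)/dt = (0.103693587−-0.004509560)/0.032114 = 3.369345
  sinθ=0.251346, cosθ=0.967897
  F = (M+m)·ẍ + m·l·cosθ·θ̈ − m·l·sinθ·θ̇² = 1.709022 + 0.309732 − 0.000000 = 2.018753
step 3→4:
  ẍ = (ẋ'−ẋ)/dt = (-1.917896964−-1.909287569)/0.032114 = -0.268089
  θ̈ = (θ̇'−θ̇)/dt = (0.274136350−0.103693587)/0.032114 = 5.307429
  sinθ=0.251206, cosθ=0.967934
  F = (M+m)·ẍ + m·l·cosθ·θ̈ − m·l·sinθ·θ̇² = -0.602098 + 0.487911 − 0.000257 = -0.114443
step 4→5:
  ẍ = (ẋ'−ẋ)/dt = (-1.848228199−-1.917896964)/0.032114 = 2.169420
  θ̈ = (θ̇'−θ̇)/dt = (0.299035362−0.274136350)/0.032114 = 0.775332
  sinθ=0.254428, cosθ=0.967092
  F = (M+m)·ẍ + m·l·cosθ·θ̈ − m·l·sinθ·θ̇² = 4.872284 + 0.071214 − 0.001816 = 4.941682

F_0 = -7.754580 N
F_1 = 2.625186 N
F_2 = 2.018753 N
F_3 = -0.114443 N
F_4 = 4.941682 N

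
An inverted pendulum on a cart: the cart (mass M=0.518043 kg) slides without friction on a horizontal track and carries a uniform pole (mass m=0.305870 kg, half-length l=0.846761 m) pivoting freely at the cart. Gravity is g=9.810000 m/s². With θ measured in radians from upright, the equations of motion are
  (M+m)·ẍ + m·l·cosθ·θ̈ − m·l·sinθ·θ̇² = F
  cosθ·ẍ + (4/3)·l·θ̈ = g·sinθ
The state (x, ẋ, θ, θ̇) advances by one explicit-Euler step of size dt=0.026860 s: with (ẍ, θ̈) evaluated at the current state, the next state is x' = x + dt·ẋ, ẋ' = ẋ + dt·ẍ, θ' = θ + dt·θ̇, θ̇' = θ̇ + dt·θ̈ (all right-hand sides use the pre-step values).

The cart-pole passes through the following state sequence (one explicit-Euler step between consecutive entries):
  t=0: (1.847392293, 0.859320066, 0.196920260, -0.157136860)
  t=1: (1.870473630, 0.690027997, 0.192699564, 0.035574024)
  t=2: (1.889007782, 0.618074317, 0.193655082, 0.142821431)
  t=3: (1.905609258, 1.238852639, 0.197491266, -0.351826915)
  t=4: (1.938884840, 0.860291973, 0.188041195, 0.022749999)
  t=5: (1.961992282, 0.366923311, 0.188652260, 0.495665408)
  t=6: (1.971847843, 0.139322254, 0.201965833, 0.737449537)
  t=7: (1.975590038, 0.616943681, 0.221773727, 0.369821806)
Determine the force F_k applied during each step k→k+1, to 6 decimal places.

F_0 = -3.371864 N
F_1 = -1.192198 N
F_2 = 14.360442 N
F_3 = -8.076725 N
F_4 = -10.654063 N
F_5 = -4.703397 N
F_6 = 11.149657 N

step 0→1:
  ẍ = (ẋ'−ẋ)/dt = (0.690027997−0.859320066)/0.026860 = -6.302758
  θ̈ = (θ̇'−θ̇)/dt = (0.035574024−-0.157136860)/0.026860 = 7.174642
  sinθ=0.195650, cosθ=0.980674
  F = (M+m)·ẍ + m·l·cosθ·θ̈ − m·l·sinθ·θ̇² = -5.192924 + 1.822311 − 0.001251 = -3.371864
step 1→2:
  ẍ = (ẋ'−ẋ)/dt = (0.618074317−0.690027997)/0.026860 = -2.678841
  θ̈ = (θ̇'−θ̇)/dt = (0.142821431−0.035574024)/0.026860 = 3.992830
  sinθ=0.191509, cosθ=0.981491
  F = (M+m)·ẍ + m·l·cosθ·θ̈ − m·l·sinθ·θ̇² = -2.207132 + 1.014997 − 0.000063 = -1.192198
step 2→3:
  ẍ = (ẋ'−ẋ)/dt = (1.238852639−0.618074317)/0.026860 = 23.111628
  θ̈ = (θ̇'−θ̇)/dt = (-0.351826915−0.142821431)/0.026860 = -18.415798
  sinθ=0.192447, cosθ=0.981307
  F = (M+m)·ẍ + m·l·cosθ·θ̈ − m·l·sinθ·θ̇² = 19.041971 + -4.680512 − 0.001017 = 14.360442
step 3→4:
  ẍ = (ẋ'−ẋ)/dt = (0.860291973−1.238852639)/0.026860 = -14.093845
  θ̈ = (θ̇'−θ̇)/dt = (0.022749999−-0.351826915)/0.026860 = 13.945529
  sinθ=0.196210, cosθ=0.980562
  F = (M+m)·ẍ + m·l·cosθ·θ̈ − m·l·sinθ·θ̇² = -11.612102 + 3.541667 − 0.006290 = -8.076725
step 4→5:
  ẍ = (ẋ'−ẋ)/dt = (0.366923311−0.860291973)/0.026860 = -18.368156
  θ̈ = (θ̇'−θ̇)/dt = (0.495665408−0.022749999)/0.026860 = 17.606679
  sinθ=0.186935, cosθ=0.982372
  F = (M+m)·ẍ + m·l·cosθ·θ̈ − m·l·sinθ·θ̇² = -15.133762 + 4.479724 − 0.000025 = -10.654063
step 5→6:
  ẍ = (ẋ'−ẋ)/dt = (0.139322254−0.366923311)/0.026860 = -8.473606
  θ̈ = (θ̇'−θ̇)/dt = (0.737449537−0.495665408)/0.026860 = 9.001643
  sinθ=0.187535, cosθ=0.982258
  F = (M+m)·ẍ + m·l·cosθ·θ̈ − m·l·sinθ·θ̇² = -6.981514 + 2.290050 − 0.011933 = -4.703397
step 6→7:
  ẍ = (ẋ'−ẋ)/dt = (0.616943681−0.139322254)/0.026860 = 17.781885
  θ̈ = (θ̇'−θ̇)/dt = (0.369821806−0.737449537)/0.026860 = -13.686811
  sinθ=0.200596, cosθ=0.979674
  F = (M+m)·ẍ + m·l·cosθ·θ̈ − m·l·sinθ·θ̇² = 14.650726 + -3.472815 − 0.028254 = 11.149657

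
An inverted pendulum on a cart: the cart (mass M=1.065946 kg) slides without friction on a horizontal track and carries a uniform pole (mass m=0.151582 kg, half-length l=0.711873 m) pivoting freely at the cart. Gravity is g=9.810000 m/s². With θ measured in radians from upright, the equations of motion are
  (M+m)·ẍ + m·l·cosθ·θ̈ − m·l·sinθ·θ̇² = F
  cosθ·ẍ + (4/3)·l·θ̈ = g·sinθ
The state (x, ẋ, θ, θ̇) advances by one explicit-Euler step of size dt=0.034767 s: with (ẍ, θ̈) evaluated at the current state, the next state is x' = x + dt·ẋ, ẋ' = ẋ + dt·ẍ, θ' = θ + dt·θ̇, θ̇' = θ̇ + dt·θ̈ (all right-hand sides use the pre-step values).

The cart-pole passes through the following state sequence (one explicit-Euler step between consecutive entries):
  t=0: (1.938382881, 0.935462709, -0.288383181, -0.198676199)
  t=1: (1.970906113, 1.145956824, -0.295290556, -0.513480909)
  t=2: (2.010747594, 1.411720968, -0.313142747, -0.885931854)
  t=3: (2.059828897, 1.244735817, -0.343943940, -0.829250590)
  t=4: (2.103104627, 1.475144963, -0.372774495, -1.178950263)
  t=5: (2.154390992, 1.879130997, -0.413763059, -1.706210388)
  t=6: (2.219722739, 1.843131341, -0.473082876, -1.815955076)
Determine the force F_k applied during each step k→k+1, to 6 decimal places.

F_0 = 6.435922 N
F_1 = 8.209295 N
F_2 = -5.654303 N
F_3 = 7.072065 N
F_4 = 12.677994 N
F_5 = -1.446269 N

step 0→1:
  ẍ = (ẋ'−ẋ)/dt = (1.145956824−0.935462709)/0.034767 = 6.054423
  θ̈ = (θ̇'−θ̇)/dt = (-0.513480909−-0.198676199)/0.034767 = -9.054699
  sinθ=-0.284403, cosθ=0.958705
  F = (M+m)·ẍ + m·l·cosθ·θ̈ − m·l·sinθ·θ̇² = 7.371429 + -0.936719 − -0.001211 = 6.435922
step 1→2:
  ẍ = (ẋ'−ẋ)/dt = (1.411720968−1.145956824)/0.034767 = 7.644149
  θ̈ = (θ̇'−θ̇)/dt = (-0.885931854−-0.513480909)/0.034767 = -10.712772
  sinθ=-0.291018, cosθ=0.956718
  F = (M+m)·ẍ + m·l·cosθ·θ̈ − m·l·sinθ·θ̇² = 9.306966 + -1.105951 − -0.008280 = 8.209295
step 2→3:
  ẍ = (ẋ'−ẋ)/dt = (1.244735817−1.411720968)/0.034767 = -4.802978
  θ̈ = (θ̇'−θ̇)/dt = (-0.829250590−-0.885931854)/0.034767 = 1.630318
  sinθ=-0.308050, cosθ=0.951370
  F = (M+m)·ẍ + m·l·cosθ·θ̈ − m·l·sinθ·θ̇² = -5.847761 + 0.167368 − -0.026090 = -5.654303
step 3→4:
  ẍ = (ẋ'−ẋ)/dt = (1.475144963−1.244735817)/0.034767 = 6.627237
  θ̈ = (θ̇'−θ̇)/dt = (-1.178950263−-0.829250590)/0.034767 = -10.058379
  sinθ=-0.337203, cosθ=0.941432
  F = (M+m)·ẍ + m·l·cosθ·θ̈ − m·l·sinθ·θ̇² = 8.068846 + -1.021803 − -0.025021 = 7.072065
step 4→5:
  ẍ = (ẋ'−ẋ)/dt = (1.879130997−1.475144963)/0.034767 = 11.619813
  θ̈ = (θ̇'−θ̇)/dt = (-1.706210388−-1.178950263)/0.034767 = -15.165534
  sinθ=-0.364201, cosθ=0.931320
  F = (M+m)·ẍ + m·l·cosθ·θ̈ − m·l·sinθ·θ̇² = 14.147448 + -1.524077 − -0.054624 = 12.677994
step 5→6:
  ẍ = (ẋ'−ẋ)/dt = (1.843131341−1.879130997)/0.034767 = -1.035455
  θ̈ = (θ̇'−θ̇)/dt = (-1.815955076−-1.706210388)/0.034767 = -3.156576
  sinθ=-0.402058, cosθ=0.915614
  F = (M+m)·ẍ + m·l·cosθ·θ̈ − m·l·sinθ·θ̇² = -1.260695 + -0.311874 − -0.126300 = -1.446269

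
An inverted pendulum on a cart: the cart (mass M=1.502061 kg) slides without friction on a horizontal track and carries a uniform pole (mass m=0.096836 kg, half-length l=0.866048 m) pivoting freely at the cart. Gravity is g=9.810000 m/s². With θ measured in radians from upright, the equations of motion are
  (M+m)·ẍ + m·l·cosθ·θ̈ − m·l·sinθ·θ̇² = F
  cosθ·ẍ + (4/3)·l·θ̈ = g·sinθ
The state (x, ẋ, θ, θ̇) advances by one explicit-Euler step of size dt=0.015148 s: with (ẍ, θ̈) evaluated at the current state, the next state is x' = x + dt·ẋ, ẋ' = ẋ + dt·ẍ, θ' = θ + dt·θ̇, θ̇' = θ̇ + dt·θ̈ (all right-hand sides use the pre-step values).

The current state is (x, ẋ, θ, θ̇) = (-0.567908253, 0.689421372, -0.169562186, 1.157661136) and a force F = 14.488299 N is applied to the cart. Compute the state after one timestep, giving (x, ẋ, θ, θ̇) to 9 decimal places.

sinθ=-0.168750830, cosθ=0.985658743
temp = (F + m·l·θ̇²·sinθ)/(M+m) = (14.488299 + -0.018966519)/1.598897 = 9.049571349
θ̈ = (g·sinθ − cosθ·temp)/(l·(4/3 − m·cos²θ/(M+m))) = -9.580988975
ẍ = temp − m·l·θ̈·cosθ/(M+m) = 9.544902038
Euler: x'=-0.567908253+0.015148·0.689421372=-0.557464898, ẋ'=0.689421372+0.015148·9.544902038=0.834007548
       θ'=-0.169562186+0.015148·1.157661136=-0.152025935, θ̇'=1.157661136+0.015148·-9.580988975=1.012528315

(-0.557464898, 0.834007548, -0.152025935, 1.012528315)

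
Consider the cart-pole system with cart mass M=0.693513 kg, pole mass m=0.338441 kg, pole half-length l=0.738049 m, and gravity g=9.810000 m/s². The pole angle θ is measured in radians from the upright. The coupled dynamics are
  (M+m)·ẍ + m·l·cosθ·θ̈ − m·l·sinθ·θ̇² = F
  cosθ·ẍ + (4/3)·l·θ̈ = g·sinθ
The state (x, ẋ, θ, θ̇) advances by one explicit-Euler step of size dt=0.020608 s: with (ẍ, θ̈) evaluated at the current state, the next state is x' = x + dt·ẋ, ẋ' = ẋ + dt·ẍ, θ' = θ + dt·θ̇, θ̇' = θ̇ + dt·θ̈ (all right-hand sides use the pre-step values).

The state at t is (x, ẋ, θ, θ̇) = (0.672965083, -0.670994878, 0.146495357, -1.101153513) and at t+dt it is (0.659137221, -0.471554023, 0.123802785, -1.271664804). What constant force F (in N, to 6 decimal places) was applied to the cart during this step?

ẍ = (ẋ'−ẋ)/dt = (-0.471554023−-0.670994878)/0.020608 = 9.677837
θ̈ = (θ̇'−θ̇)/dt = (-1.271664804−-1.101153513)/0.020608 = -8.274034
sinθ=0.145972, cosθ=0.989289
F = (M+m)·ẍ + m·l·cosθ·θ̈ − m·l·sinθ·θ̇² = 9.987082 + -2.044601 − 0.044211 = 7.898270

F = 7.898270 N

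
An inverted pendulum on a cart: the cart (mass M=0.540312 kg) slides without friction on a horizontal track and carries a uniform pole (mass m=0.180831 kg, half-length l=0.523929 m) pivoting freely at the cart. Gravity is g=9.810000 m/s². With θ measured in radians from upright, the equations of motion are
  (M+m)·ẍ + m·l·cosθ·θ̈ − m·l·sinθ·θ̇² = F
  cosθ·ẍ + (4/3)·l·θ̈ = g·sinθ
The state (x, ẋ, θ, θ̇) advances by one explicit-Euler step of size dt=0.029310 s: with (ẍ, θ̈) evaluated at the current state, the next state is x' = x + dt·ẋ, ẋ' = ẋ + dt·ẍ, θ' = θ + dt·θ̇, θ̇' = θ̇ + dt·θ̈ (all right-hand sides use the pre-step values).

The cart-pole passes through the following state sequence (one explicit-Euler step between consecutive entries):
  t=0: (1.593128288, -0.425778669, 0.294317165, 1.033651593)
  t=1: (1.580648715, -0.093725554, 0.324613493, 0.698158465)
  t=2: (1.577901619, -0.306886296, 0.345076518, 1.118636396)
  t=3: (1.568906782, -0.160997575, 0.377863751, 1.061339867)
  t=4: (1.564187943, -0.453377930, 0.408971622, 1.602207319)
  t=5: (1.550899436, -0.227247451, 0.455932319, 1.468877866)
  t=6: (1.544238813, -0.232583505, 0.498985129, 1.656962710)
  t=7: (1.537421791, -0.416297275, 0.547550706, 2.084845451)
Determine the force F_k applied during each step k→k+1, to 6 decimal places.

step 0→1:
  ẍ = (ẋ'−ẋ)/dt = (-0.093725554−-0.425778669)/0.029310 = 11.329004
  θ̈ = (θ̇'−θ̇)/dt = (0.698158465−1.033651593)/0.029310 = -11.446371
  sinθ=0.290086, cosθ=0.957000
  F = (M+m)·ẍ + m·l·cosθ·θ̈ − m·l·sinθ·θ̇² = 8.169832 + -1.037828 − 0.029364 = 7.102640
step 1→2:
  ẍ = (ẋ'−ẋ)/dt = (-0.306886296−-0.093725554)/0.029310 = -7.272629
  θ̈ = (θ̇'−θ̇)/dt = (1.118636396−0.698158465)/0.029310 = 14.345886
  sinθ=0.318942, cosθ=0.947774
  F = (M+m)·ẍ + m·l·cosθ·θ̈ − m·l·sinθ·θ̇² = -5.244605 + 1.288183 − 0.014729 = -3.971151
step 2→3:
  ẍ = (ẋ'−ẋ)/dt = (-0.160997575−-0.306886296)/0.029310 = 4.977438
  θ̈ = (θ̇'−θ̇)/dt = (1.061339867−1.118636396)/0.029310 = -1.954846
  sinθ=0.338269, cosθ=0.941050
  F = (M+m)·ẍ + m·l·cosθ·θ̈ − m·l·sinθ·θ̇² = 3.589445 + -0.174289 − 0.040104 = 3.375052
step 3→4:
  ẍ = (ẋ'−ẋ)/dt = (-0.453377930−-0.160997575)/0.029310 = -9.975447
  θ̈ = (θ̇'−θ̇)/dt = (1.602207319−1.061339867)/0.029310 = 18.453342
  sinθ=0.368936, cosθ=0.929455
  F = (M+m)·ẍ + m·l·cosθ·θ̈ − m·l·sinθ·θ̇² = -7.193724 + 1.624982 − 0.039374 = -5.608115
step 4→5:
  ẍ = (ẋ'−ẋ)/dt = (-0.227247451−-0.453377930)/0.029310 = 7.715131
  θ̈ = (θ̇'−θ̇)/dt = (1.468877866−1.602207319)/0.029310 = -4.548941
  sinθ=0.397666, cosθ=0.917530
  F = (M+m)·ẍ + m·l·cosθ·θ̈ − m·l·sinθ·θ̇² = 5.563712 + -0.395436 − 0.096717 = 5.071560
step 5→6:
  ẍ = (ẋ'−ẋ)/dt = (-0.232583505−-0.227247451)/0.029310 = -0.182056
  θ̈ = (θ̇'−θ̇)/dt = (1.656962710−1.468877866)/0.029310 = 6.417088
  sinθ=0.440300, cosθ=0.897851
  F = (M+m)·ẍ + m·l·cosθ·θ̈ − m·l·sinθ·θ̇² = -0.131288 + 0.545868 − 0.090005 = 0.324575
step 6→7:
  ẍ = (ẋ'−ẋ)/dt = (-0.416297275−-0.232583505)/0.029310 = -6.267955
  θ̈ = (θ̇'−θ̇)/dt = (2.084845451−1.656962710)/0.029310 = 14.598524
  sinθ=0.478535, cosθ=0.878069
  F = (M+m)·ẍ + m·l·cosθ·θ̈ − m·l·sinθ·θ̇² = -4.520092 + 1.214459 − 0.124476 = -3.430109

F_0 = 7.102640 N
F_1 = -3.971151 N
F_2 = 3.375052 N
F_3 = -5.608115 N
F_4 = 5.071560 N
F_5 = 0.324575 N
F_6 = -3.430109 N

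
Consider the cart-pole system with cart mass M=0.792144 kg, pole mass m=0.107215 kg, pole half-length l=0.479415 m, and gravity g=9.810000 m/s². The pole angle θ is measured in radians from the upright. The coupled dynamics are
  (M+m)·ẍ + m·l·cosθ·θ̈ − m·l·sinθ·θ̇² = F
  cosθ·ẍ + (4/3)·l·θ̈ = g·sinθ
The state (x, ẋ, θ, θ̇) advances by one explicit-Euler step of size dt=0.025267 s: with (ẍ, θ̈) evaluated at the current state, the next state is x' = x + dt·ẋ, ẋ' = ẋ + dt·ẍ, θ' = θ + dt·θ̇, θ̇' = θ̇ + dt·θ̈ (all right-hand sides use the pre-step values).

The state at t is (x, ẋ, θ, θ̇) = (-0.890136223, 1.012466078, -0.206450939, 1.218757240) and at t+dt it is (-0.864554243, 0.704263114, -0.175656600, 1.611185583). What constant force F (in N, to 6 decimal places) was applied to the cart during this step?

ẍ = (ẋ'−ẋ)/dt = (0.704263114−1.012466078)/0.025267 = -12.197846
θ̈ = (θ̇'−θ̇)/dt = (1.611185583−1.218757240)/0.025267 = 15.531260
sinθ=-0.204988, cosθ=0.978765
F = (M+m)·ẍ + m·l·cosθ·θ̈ − m·l·sinθ·θ̇² = -10.970242 + 0.781362 − -0.015651 = -10.173230

F = -10.173230 N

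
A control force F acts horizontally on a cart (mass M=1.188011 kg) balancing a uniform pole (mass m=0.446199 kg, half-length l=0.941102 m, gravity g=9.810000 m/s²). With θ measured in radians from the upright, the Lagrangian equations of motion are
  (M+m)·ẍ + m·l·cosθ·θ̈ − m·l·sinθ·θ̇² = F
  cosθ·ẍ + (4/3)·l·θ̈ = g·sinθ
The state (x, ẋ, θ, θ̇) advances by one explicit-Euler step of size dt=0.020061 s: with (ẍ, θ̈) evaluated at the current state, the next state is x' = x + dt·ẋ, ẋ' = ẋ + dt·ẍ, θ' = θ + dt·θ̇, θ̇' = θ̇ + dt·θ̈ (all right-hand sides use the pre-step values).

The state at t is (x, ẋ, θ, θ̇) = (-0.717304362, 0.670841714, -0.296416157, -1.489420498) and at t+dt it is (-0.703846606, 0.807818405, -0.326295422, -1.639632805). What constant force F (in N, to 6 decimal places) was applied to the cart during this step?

F = 8.423362 N

ẍ = (ẋ'−ẋ)/dt = (0.807818405−0.670841714)/0.020061 = 6.828009
θ̈ = (θ̇'−θ̇)/dt = (-1.639632805−-1.489420498)/0.020061 = -7.487778
sinθ=-0.292095, cosθ=0.956389
F = (M+m)·ẍ + m·l·cosθ·θ̈ − m·l·sinθ·θ̇² = 11.158401 + -3.007136 − -0.272097 = 8.423362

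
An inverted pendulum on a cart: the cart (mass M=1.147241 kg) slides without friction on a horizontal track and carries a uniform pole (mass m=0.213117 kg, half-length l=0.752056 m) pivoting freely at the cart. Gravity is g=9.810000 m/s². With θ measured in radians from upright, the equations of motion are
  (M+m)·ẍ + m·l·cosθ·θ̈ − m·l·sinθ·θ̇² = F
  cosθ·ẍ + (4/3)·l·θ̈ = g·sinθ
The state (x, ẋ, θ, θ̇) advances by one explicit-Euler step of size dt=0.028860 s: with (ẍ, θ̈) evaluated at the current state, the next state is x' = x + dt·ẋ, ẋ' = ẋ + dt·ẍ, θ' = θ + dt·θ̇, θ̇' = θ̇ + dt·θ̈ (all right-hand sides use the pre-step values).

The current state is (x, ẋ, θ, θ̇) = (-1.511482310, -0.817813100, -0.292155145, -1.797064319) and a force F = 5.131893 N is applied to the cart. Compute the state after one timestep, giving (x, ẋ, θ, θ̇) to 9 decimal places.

(-1.535084396, -0.689053874, -0.344018421, -2.001349721)

sinθ=-0.288016714, cosθ=0.957625382
temp = (F + m·l·θ̇²·sinθ)/(M+m) = (5.131893 + -0.149077880)/1.360358 = 3.662870450
θ̈ = (g·sinθ − cosθ·temp)/(l·(4/3 − m·cos²θ/(M+m))) = -7.078496252
ẍ = temp − m·l·θ̈·cosθ/(M+m) = 4.461511658
Euler: x'=-1.511482310+0.028860·-0.817813100=-1.535084396, ẋ'=-0.817813100+0.028860·4.461511658=-0.689053874
       θ'=-0.292155145+0.028860·-1.797064319=-0.344018421, θ̇'=-1.797064319+0.028860·-7.078496252=-2.001349721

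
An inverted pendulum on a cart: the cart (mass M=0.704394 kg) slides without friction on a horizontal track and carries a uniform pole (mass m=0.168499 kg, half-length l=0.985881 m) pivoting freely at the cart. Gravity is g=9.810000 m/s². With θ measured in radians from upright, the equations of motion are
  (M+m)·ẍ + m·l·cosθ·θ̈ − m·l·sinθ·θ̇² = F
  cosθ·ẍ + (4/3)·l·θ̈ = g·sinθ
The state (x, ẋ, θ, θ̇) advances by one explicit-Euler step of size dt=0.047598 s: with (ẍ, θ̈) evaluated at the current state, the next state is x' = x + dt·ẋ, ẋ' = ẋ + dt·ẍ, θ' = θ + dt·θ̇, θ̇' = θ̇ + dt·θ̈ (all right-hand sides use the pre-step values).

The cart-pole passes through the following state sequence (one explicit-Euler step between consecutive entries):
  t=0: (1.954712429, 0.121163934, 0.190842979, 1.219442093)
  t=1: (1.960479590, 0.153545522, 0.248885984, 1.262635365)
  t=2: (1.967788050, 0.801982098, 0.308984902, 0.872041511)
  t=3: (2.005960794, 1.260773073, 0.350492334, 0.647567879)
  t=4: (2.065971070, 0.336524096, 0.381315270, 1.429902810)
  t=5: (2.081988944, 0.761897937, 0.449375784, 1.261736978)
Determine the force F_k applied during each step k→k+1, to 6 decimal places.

F_0 = 0.694994 N
F_1 = 10.505158 N
F_2 = 7.628962 N
F_3 = -14.409191 N
F_4 = 7.129717 N

step 0→1:
  ẍ = (ẋ'−ẋ)/dt = (0.153545522−0.121163934)/0.047598 = 0.680314
  θ̈ = (θ̇'−θ̇)/dt = (1.262635365−1.219442093)/0.047598 = 0.907460
  sinθ=0.189687, cosθ=0.981845
  F = (M+m)·ẍ + m·l·cosθ·θ̈ − m·l·sinθ·θ̇² = 0.593841 + 0.148010 − 0.046858 = 0.694994
step 1→2:
  ẍ = (ẋ'−ẋ)/dt = (0.801982098−0.153545522)/0.047598 = 13.623190
  θ̈ = (θ̇'−θ̇)/dt = (0.872041511−1.262635365)/0.047598 = -8.206098
  sinθ=0.246324, cosθ=0.969187
  F = (M+m)·ẍ + m·l·cosθ·θ̈ − m·l·sinθ·θ̇² = 11.891587 + -1.321193 − 0.065236 = 10.505158
step 2→3:
  ẍ = (ẋ'−ẋ)/dt = (1.260773073−0.801982098)/0.047598 = 9.638871
  θ̈ = (θ̇'−θ̇)/dt = (0.647567879−0.872041511)/0.047598 = -4.716031
  sinθ=0.304092, cosθ=0.952643
  F = (M+m)·ẍ + m·l·cosθ·θ̈ − m·l·sinθ·θ̇² = 8.413703 + -0.746326 − 0.038415 = 7.628962
step 3→4:
  ẍ = (ẋ'−ẋ)/dt = (0.336524096−1.260773073)/0.047598 = -19.417811
  θ̈ = (θ̇'−θ̇)/dt = (1.429902810−0.647567879)/0.047598 = 16.436298
  sinθ=0.343360, cosθ=0.939204
  F = (M+m)·ẍ + m·l·cosθ·θ̈ − m·l·sinθ·θ̇² = -16.949671 + 2.564399 − 0.023919 = -14.409191
step 4→5:
  ẍ = (ẋ'−ẋ)/dt = (0.761897937−0.336524096)/0.047598 = 8.936801
  θ̈ = (θ̇'−θ̇)/dt = (1.261736978−1.429902810)/0.047598 = -3.533044
  sinθ=0.372142, cosθ=0.928176
  F = (M+m)·ẍ + m·l·cosθ·θ̈ − m·l·sinθ·θ̇² = 7.800871 + -0.544755 − 0.126399 = 7.129717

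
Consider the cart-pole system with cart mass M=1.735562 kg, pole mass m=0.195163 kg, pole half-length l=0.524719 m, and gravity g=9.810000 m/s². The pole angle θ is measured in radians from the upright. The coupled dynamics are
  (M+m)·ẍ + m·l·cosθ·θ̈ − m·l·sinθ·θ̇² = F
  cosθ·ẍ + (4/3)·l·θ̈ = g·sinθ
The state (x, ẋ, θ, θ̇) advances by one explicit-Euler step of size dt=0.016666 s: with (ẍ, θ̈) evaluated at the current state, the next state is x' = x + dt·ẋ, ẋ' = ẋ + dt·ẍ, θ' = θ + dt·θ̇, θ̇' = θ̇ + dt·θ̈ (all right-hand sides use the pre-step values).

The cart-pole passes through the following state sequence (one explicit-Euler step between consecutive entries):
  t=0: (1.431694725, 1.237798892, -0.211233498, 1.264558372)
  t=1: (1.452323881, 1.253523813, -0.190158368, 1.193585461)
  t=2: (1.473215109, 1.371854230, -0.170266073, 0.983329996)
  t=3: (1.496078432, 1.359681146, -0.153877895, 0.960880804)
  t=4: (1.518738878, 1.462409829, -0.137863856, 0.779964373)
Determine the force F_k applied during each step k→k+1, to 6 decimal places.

F_0 = 1.429631 N
F_1 = 12.467288 N
F_2 = -1.529397 N
F_3 = 10.816896 N

step 0→1:
  ẍ = (ẋ'−ẋ)/dt = (1.253523813−1.237798892)/0.016666 = 0.943533
  θ̈ = (θ̇'−θ̇)/dt = (1.193585461−1.264558372)/0.016666 = -4.258545
  sinθ=-0.209666, cosθ=0.977773
  F = (M+m)·ẍ + m·l·cosθ·θ̈ − m·l·sinθ·θ̇² = 1.821703 + -0.426406 − -0.034334 = 1.429631
step 1→2:
  ẍ = (ẋ'−ẋ)/dt = (1.371854230−1.253523813)/0.016666 = 7.100109
  θ̈ = (θ̇'−θ̇)/dt = (0.983329996−1.193585461)/0.016666 = -12.615832
  sinθ=-0.189014, cosθ=0.981974
  F = (M+m)·ẍ + m·l·cosθ·θ̈ − m·l·sinθ·θ̇² = 13.708358 + -1.268646 − -0.027576 = 12.467288
step 2→3:
  ẍ = (ẋ'−ẋ)/dt = (1.359681146−1.371854230)/0.016666 = -0.730414
  θ̈ = (θ̇'−θ̇)/dt = (0.960880804−0.983329996)/0.016666 = -1.347005
  sinθ=-0.169445, cosθ=0.985540
  F = (M+m)·ẍ + m·l·cosθ·θ̈ − m·l·sinθ·θ̇² = -1.410229 + -0.135946 − -0.016778 = -1.529397
step 3→4:
  ẍ = (ẋ'−ẋ)/dt = (1.462409829−1.359681146)/0.016666 = 6.163968
  θ̈ = (θ̇'−θ̇)/dt = (0.779964373−0.960880804)/0.016666 = -10.855420
  sinθ=-0.153271, cosθ=0.988184
  F = (M+m)·ẍ + m·l·cosθ·θ̈ − m·l·sinθ·θ̇² = 11.900926 + -1.098522 − -0.014492 = 10.816896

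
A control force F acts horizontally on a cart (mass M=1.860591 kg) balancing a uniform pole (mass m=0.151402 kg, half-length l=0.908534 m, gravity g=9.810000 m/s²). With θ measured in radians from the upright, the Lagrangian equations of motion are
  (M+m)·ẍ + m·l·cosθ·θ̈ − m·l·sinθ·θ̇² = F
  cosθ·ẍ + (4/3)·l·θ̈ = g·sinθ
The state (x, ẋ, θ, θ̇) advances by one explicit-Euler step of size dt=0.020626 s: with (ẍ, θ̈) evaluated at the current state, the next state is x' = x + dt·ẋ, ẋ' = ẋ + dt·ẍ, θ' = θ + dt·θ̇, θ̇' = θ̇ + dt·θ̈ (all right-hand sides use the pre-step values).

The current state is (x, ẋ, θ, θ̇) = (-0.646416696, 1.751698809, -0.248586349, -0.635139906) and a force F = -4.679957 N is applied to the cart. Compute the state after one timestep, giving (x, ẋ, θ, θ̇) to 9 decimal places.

(-0.610286156, 1.703763829, -0.261686745, -0.637881630)

sinθ=-0.246034008, cosθ=0.969261196
temp = (F + m·l·θ̇²·sinθ)/(M+m) = (-4.679957 + -0.013652329)/2.011993 = -2.332815934
θ̈ = (g·sinθ − cosθ·temp)/(l·(4/3 − m·cos²θ/(M+m))) = -0.132925635
ẍ = temp − m·l·θ̈·cosθ/(M+m) = -2.324007557
Euler: x'=-0.646416696+0.020626·1.751698809=-0.610286156, ẋ'=1.751698809+0.020626·-2.324007557=1.703763829
       θ'=-0.248586349+0.020626·-0.635139906=-0.261686745, θ̇'=-0.635139906+0.020626·-0.132925635=-0.637881630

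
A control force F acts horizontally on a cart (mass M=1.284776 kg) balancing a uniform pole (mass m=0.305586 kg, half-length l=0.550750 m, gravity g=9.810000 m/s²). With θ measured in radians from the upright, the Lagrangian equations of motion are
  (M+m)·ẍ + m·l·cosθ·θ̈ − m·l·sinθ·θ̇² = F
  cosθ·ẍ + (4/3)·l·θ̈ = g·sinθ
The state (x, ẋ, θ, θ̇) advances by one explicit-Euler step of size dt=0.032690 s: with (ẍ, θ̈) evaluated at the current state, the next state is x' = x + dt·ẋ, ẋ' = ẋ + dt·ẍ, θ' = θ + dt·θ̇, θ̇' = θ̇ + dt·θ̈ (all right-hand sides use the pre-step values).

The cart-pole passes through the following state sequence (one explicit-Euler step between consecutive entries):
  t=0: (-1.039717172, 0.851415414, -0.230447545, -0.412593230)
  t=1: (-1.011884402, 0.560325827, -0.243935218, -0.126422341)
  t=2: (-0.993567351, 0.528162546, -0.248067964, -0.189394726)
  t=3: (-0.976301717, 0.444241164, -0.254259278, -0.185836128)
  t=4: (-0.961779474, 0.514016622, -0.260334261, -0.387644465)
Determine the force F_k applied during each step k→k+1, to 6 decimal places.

F_0 = -12.720530 N
F_1 = -1.878697 N
F_2 = -4.063516 N
F_3 = 2.390436 N

step 0→1:
  ẍ = (ẋ'−ẋ)/dt = (0.560325827−0.851415414)/0.032690 = -8.904545
  θ̈ = (θ̇'−θ̇)/dt = (-0.126422341−-0.412593230)/0.032690 = 8.754080
  sinθ=-0.228413, cosθ=0.973564
  F = (M+m)·ẍ + m·l·cosθ·θ̈ − m·l·sinθ·θ̇² = -14.161451 + 1.434376 − -0.006544 = -12.720530
step 1→2:
  ẍ = (ẋ'−ẋ)/dt = (0.528162546−0.560325827)/0.032690 = -0.983887
  θ̈ = (θ̇'−θ̇)/dt = (-0.189394726−-0.126422341)/0.032690 = -1.926350
  sinθ=-0.241523, cosθ=0.970395
  F = (M+m)·ẍ + m·l·cosθ·θ̈ − m·l·sinθ·θ̇² = -1.564737 + -0.314609 − -0.000650 = -1.878697
step 2→3:
  ẍ = (ẋ'−ẋ)/dt = (0.444241164−0.528162546)/0.032690 = -2.567188
  θ̈ = (θ̇'−θ̇)/dt = (-0.185836128−-0.189394726)/0.032690 = 0.108859
  sinθ=-0.245532, cosθ=0.969389
  F = (M+m)·ẍ + m·l·cosθ·θ̈ − m·l·sinθ·θ̇² = -4.082759 + 0.017760 − -0.001482 = -4.063516
step 3→4:
  ẍ = (ẋ'−ẋ)/dt = (0.514016622−0.444241164)/0.032690 = 2.134459
  θ̈ = (θ̇'−θ̇)/dt = (-0.387644465−-0.185836128)/0.032690 = -6.173397
  sinθ=-0.251529, cosθ=0.967850
  F = (M+m)·ẍ + m·l·cosθ·θ̈ − m·l·sinθ·θ̇² = 3.394562 + -1.005588 − -0.001462 = 2.390436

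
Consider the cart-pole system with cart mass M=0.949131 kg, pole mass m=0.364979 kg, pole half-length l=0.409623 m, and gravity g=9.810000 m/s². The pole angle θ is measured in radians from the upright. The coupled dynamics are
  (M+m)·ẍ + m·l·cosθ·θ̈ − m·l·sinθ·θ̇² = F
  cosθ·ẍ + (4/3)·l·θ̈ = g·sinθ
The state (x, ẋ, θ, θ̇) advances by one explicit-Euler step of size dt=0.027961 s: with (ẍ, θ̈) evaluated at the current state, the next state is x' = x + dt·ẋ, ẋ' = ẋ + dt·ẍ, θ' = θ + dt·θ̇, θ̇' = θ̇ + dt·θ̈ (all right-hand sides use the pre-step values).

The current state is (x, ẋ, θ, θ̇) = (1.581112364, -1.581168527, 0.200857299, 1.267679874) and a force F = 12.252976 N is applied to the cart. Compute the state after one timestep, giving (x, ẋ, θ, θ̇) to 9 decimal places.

(1.536901311, -1.267960380, 0.236302896, 0.805938623)

sinθ=0.199509468, cosθ=0.979895899
temp = (F + m·l·θ̇²·sinθ)/(M+m) = (12.252976 + 0.047933033)/1.314110 = 9.360638785
θ̈ = (g·sinθ − cosθ·temp)/(l·(4/3 − m·cos²θ/(M+m))) = -16.513760262
ẍ = temp − m·l·θ̈·cosθ/(M+m) = 11.201607490
Euler: x'=1.581112364+0.027961·-1.581168527=1.536901311, ẋ'=-1.581168527+0.027961·11.201607490=-1.267960380
       θ'=0.200857299+0.027961·1.267679874=0.236302896, θ̇'=1.267679874+0.027961·-16.513760262=0.805938623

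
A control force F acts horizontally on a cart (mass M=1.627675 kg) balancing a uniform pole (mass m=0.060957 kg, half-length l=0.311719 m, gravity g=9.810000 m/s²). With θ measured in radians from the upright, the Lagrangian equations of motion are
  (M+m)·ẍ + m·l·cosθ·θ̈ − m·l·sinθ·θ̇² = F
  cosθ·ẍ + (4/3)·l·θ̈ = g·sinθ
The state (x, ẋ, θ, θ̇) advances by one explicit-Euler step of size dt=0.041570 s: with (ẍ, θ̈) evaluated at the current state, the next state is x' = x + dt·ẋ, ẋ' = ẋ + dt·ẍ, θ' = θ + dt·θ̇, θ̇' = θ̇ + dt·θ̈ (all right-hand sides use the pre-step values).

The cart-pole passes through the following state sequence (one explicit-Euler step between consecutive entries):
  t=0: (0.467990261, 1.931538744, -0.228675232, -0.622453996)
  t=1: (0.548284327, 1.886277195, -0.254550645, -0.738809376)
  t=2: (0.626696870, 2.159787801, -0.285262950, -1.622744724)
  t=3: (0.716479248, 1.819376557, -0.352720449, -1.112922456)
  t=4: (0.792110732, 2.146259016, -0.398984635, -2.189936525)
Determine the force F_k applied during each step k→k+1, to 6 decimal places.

step 0→1:
  ẍ = (ẋ'−ẋ)/dt = (1.886277195−1.931538744)/0.041570 = -1.088803
  θ̈ = (θ̇'−θ̇)/dt = (-0.738809376−-0.622453996)/0.041570 = -2.799023
  sinθ=-0.226687, cosθ=0.973968
  F = (M+m)·ẍ + m·l·cosθ·θ̈ − m·l·sinθ·θ̇² = -1.838588 + -0.051801 − -0.001669 = -1.888720
step 1→2:
  ẍ = (ẋ'−ẋ)/dt = (2.159787801−1.886277195)/0.041570 = 6.579519
  θ̈ = (θ̇'−θ̇)/dt = (-1.622744724−-0.738809376)/0.041570 = -21.263780
  sinθ=-0.251811, cosθ=0.967777
  F = (M+m)·ẍ + m·l·cosθ·θ̈ − m·l·sinθ·θ̇² = 11.110386 + -0.391023 − -0.002612 = 10.721975
step 2→3:
  ẍ = (ẋ'−ẋ)/dt = (1.819376557−2.159787801)/0.041570 = -8.188868
  θ̈ = (θ̇'−θ̇)/dt = (-1.112922456−-1.622744724)/0.041570 = 12.264187
  sinθ=-0.281410, cosθ=0.959588
  F = (M+m)·ẍ + m·l·cosθ·θ̈ − m·l·sinθ·θ̇² = -13.827985 + 0.223620 − -0.014081 = -13.590284
step 3→4:
  ẍ = (ẋ'−ẋ)/dt = (2.146259016−1.819376557)/0.041570 = 7.863422
  θ̈ = (θ̇'−θ̇)/dt = (-2.189936525−-1.112922456)/0.041570 = -25.908445
  sinθ=-0.345452, cosθ=0.938436
  F = (M+m)·ẍ + m·l·cosθ·θ̈ − m·l·sinθ·θ̇² = 13.278426 + -0.461991 − -0.008130 = 12.824566

F_0 = -1.888720 N
F_1 = 10.721975 N
F_2 = -13.590284 N
F_3 = 12.824566 N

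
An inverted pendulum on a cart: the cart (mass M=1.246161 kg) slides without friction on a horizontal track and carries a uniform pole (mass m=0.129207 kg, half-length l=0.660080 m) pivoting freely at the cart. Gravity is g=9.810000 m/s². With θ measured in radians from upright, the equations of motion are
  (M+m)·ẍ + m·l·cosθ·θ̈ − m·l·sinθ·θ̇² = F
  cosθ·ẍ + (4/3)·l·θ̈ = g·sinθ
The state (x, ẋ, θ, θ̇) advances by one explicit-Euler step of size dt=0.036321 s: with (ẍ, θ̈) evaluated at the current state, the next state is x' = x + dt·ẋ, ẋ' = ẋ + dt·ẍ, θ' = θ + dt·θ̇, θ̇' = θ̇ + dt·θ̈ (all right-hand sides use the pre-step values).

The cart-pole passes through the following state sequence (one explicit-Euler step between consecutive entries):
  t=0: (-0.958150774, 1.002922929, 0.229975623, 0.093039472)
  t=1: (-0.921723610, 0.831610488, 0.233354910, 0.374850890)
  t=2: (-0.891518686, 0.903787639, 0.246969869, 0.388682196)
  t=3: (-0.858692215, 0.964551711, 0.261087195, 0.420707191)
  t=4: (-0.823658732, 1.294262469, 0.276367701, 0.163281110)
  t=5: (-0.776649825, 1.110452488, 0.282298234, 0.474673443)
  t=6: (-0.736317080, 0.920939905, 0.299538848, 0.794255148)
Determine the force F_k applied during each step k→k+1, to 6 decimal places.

F_0 = -5.842948 N
F_1 = 2.761960 N
F_2 = 2.370722 N
F_3 = 11.897279 N
F_4 = -6.257509 N
F_5 = -6.460909 N

step 0→1:
  ẍ = (ẋ'−ẋ)/dt = (0.831610488−1.002922929)/0.036321 = -4.716622
  θ̈ = (θ̇'−θ̇)/dt = (0.374850890−0.093039472)/0.036321 = 7.758911
  sinθ=0.227954, cosθ=0.973672
  F = (M+m)·ẍ + m·l·cosθ·θ̈ − m·l·sinθ·θ̇² = -6.487091 + 0.644312 − 0.000168 = -5.842948
step 1→2:
  ẍ = (ẋ'−ẋ)/dt = (0.903787639−0.831610488)/0.036321 = 1.987202
  θ̈ = (θ̇'−θ̇)/dt = (0.388682196−0.374850890)/0.036321 = 0.380807
  sinθ=0.231243, cosθ=0.972896
  F = (M+m)·ẍ + m·l·cosθ·θ̈ − m·l·sinθ·θ̇² = 2.733134 + 0.031598 − 0.002771 = 2.761960
step 2→3:
  ẍ = (ẋ'−ẋ)/dt = (0.964551711−0.903787639)/0.036321 = 1.672974
  θ̈ = (θ̇'−θ̇)/dt = (0.420707191−0.388682196)/0.036321 = 0.881721
  sinθ=0.244467, cosθ=0.969658
  F = (M+m)·ẍ + m·l·cosθ·θ̈ − m·l·sinθ·θ̇² = 2.300954 + 0.072918 − 0.003150 = 2.370722
step 3→4:
  ẍ = (ẋ'−ẋ)/dt = (1.294262469−0.964551711)/0.036321 = 9.077689
  θ̈ = (θ̇'−θ̇)/dt = (0.163281110−0.420707191)/0.036321 = -7.087527
  sinθ=0.258131, cosθ=0.966110
  F = (M+m)·ẍ + m·l·cosθ·θ̈ − m·l·sinθ·θ̇² = 12.485164 + -0.583988 − 0.003897 = 11.897279
step 4→5:
  ẍ = (ẋ'−ẋ)/dt = (1.110452488−1.294262469)/0.036321 = -5.060708
  θ̈ = (θ̇'−θ̇)/dt = (0.474673443−0.163281110)/0.036321 = 8.573341
  sinθ=0.272863, cosθ=0.962053
  F = (M+m)·ẍ + m·l·cosθ·θ̈ − m·l·sinθ·θ̇² = -6.960336 + 0.703447 − 0.000620 = -6.257509
step 5→6:
  ẍ = (ẋ'−ẋ)/dt = (0.920939905−1.110452488)/0.036321 = -5.217714
  θ̈ = (θ̇'−θ̇)/dt = (0.794255148−0.474673443)/0.036321 = 8.798813
  sinθ=0.278564, cosθ=0.960418
  F = (M+m)·ẍ + m·l·cosθ·θ̈ − m·l·sinθ·θ̇² = -7.176277 + 0.720721 − 0.005353 = -6.460909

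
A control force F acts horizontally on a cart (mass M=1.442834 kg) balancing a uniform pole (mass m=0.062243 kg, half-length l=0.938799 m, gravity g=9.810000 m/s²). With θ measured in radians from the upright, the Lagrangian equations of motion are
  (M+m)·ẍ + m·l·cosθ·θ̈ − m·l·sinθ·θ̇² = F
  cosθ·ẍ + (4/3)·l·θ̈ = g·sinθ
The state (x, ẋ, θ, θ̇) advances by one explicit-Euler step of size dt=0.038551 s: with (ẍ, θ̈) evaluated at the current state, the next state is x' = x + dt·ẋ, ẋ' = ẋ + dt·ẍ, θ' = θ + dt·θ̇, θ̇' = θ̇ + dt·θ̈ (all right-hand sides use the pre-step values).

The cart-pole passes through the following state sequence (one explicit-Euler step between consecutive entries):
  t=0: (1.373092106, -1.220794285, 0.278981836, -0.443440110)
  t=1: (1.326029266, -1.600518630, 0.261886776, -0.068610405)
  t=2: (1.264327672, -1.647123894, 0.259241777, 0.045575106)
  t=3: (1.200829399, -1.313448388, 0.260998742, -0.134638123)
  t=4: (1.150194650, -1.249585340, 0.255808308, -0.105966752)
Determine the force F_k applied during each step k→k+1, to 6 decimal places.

step 0→1:
  ẍ = (ẋ'−ẋ)/dt = (-1.600518630−-1.220794285)/0.038551 = -9.849922
  θ̈ = (θ̇'−θ̇)/dt = (-0.068610405−-0.443440110)/0.038551 = 9.722957
  sinθ=0.275377, cosθ=0.961336
  F = (M+m)·ẍ + m·l·cosθ·θ̈ − m·l·sinθ·θ̇² = -14.824891 + 0.546181 − 0.003164 = -14.281874
step 1→2:
  ẍ = (ẋ'−ẋ)/dt = (-1.647123894−-1.600518630)/0.038551 = -1.208925
  θ̈ = (θ̇'−θ̇)/dt = (0.045575106−-0.068610405)/0.038551 = 2.961934
  sinθ=0.258903, cosθ=0.965903
  F = (M+m)·ẍ + m·l·cosθ·θ̈ − m·l·sinθ·θ̇² = -1.819525 + 0.167175 − 0.000071 = -1.652421
step 2→3:
  ẍ = (ẋ'−ẋ)/dt = (-1.313448388−-1.647123894)/0.038551 = 8.655431
  θ̈ = (θ̇'−θ̇)/dt = (-0.134638123−0.045575106)/0.038551 = -4.674671
  sinθ=0.256348, cosθ=0.966585
  F = (M+m)·ẍ + m·l·cosθ·θ̈ − m·l·sinθ·θ̇² = 13.027090 + -0.264030 − 0.000031 = 12.763028
step 3→4:
  ẍ = (ẋ'−ẋ)/dt = (-1.249585340−-1.313448388)/0.038551 = 1.656586
  θ̈ = (θ̇'−θ̇)/dt = (-0.105966752−-0.134638123)/0.038551 = 0.743726
  sinθ=0.258046, cosθ=0.966133
  F = (M+m)·ẍ + m·l·cosθ·θ̈ − m·l·sinθ·θ̇² = 2.493290 + 0.041987 − 0.000273 = 2.535003

F_0 = -14.281874 N
F_1 = -1.652421 N
F_2 = 12.763028 N
F_3 = 2.535003 N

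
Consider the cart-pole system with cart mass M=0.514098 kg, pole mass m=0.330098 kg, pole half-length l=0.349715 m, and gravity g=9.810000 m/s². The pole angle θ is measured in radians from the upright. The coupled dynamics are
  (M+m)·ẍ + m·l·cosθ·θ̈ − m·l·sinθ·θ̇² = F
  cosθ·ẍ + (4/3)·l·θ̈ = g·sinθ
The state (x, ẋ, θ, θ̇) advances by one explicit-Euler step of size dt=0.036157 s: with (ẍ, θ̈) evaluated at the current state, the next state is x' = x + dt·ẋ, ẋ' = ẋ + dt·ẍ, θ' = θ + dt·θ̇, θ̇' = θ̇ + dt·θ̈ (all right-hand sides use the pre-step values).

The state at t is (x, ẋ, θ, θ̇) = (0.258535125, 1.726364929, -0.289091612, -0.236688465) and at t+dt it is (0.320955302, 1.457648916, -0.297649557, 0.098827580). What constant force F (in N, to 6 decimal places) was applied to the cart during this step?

F = -5.245389 N

ẍ = (ẋ'−ẋ)/dt = (1.457648916−1.726364929)/0.036157 = -7.431922
θ̈ = (θ̇'−θ̇)/dt = (0.098827580−-0.236688465)/0.036157 = 9.279422
sinθ=-0.285082, cosθ=0.958503
F = (M+m)·ẍ + m·l·cosθ·θ̈ − m·l·sinθ·θ̇² = -6.273999 + 1.026766 − -0.001844 = -5.245389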